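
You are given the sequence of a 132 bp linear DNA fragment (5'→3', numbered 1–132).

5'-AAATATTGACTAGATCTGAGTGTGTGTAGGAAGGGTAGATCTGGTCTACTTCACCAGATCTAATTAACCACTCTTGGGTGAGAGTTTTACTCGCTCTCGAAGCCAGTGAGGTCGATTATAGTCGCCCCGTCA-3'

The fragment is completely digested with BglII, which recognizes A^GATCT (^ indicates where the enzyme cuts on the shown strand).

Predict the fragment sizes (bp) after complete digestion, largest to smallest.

BglII sites (AGATCT) start at positions 12, 37, 56.
BglII cuts after the first base of each site, so after positions 12, 37, 56.
Linear molecule, 3 cuts → 4 fragments:
  1–12 → 12 bp
  13–37 → 25 bp
  38–56 → 19 bp
  57–132 → 76 bp
Sorted largest to smallest: 76, 25, 19, 12 bp.

76, 25, 19, 12 bp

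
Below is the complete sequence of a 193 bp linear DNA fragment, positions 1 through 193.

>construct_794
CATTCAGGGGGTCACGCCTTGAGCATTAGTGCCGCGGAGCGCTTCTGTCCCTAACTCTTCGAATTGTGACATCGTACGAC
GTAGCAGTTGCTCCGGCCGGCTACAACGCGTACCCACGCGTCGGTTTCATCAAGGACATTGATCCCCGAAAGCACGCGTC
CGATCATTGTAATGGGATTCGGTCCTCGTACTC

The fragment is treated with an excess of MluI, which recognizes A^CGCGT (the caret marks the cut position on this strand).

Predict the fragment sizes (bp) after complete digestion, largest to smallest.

MluI sites (ACGCGT) start at positions 106, 116, 154.
MluI cuts after the first base of each site, so after positions 106, 116, 154.
Linear molecule, 3 cuts → 4 fragments:
  1–106 → 106 bp
  107–116 → 10 bp
  117–154 → 38 bp
  155–193 → 39 bp
Sorted largest to smallest: 106, 39, 38, 10 bp.

106, 39, 38, 10 bp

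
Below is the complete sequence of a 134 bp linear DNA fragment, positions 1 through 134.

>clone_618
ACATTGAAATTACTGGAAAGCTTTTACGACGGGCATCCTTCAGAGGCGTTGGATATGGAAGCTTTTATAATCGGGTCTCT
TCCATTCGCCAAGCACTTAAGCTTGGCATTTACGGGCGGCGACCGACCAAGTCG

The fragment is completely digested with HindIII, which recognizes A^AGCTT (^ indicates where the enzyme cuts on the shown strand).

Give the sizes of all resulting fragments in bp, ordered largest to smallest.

HindIII sites (AAGCTT) start at positions 18, 59, 99.
HindIII cuts after the first base of each site, so after positions 18, 59, 99.
Linear molecule, 3 cuts → 4 fragments:
  1–18 → 18 bp
  19–59 → 41 bp
  60–99 → 40 bp
  100–134 → 35 bp
Sorted largest to smallest: 41, 40, 35, 18 bp.

41, 40, 35, 18 bp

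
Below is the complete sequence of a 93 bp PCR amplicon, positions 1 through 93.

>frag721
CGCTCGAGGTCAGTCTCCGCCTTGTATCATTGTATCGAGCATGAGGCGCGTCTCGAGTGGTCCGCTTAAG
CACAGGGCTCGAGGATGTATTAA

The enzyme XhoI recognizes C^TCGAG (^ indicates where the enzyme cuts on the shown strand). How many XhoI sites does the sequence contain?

CTCGAG occurs starting at positions 3, 52, 78.
XhoI cuts at 3 sites.

3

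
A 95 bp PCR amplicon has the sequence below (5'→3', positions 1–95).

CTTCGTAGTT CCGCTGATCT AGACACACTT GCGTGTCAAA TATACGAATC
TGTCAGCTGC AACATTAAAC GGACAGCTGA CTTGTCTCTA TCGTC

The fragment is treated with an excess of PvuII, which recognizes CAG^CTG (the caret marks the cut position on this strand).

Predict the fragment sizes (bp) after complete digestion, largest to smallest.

56, 20, 19 bp

PvuII sites (CAGCTG) start at positions 54, 74.
PvuII cuts after base 3 of each site, so after positions 56, 76.
Linear molecule, 2 cuts → 3 fragments:
  1–56 → 56 bp
  57–76 → 20 bp
  77–95 → 19 bp
Sorted largest to smallest: 56, 20, 19 bp.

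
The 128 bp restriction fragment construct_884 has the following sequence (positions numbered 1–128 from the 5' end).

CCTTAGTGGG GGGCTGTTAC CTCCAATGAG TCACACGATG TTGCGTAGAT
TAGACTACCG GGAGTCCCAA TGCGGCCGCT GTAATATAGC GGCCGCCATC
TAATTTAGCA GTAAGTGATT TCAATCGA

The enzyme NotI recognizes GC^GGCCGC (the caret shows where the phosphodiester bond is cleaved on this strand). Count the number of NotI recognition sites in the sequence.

GCGGCCGC occurs starting at positions 72, 89.
NotI cuts at 2 sites.

2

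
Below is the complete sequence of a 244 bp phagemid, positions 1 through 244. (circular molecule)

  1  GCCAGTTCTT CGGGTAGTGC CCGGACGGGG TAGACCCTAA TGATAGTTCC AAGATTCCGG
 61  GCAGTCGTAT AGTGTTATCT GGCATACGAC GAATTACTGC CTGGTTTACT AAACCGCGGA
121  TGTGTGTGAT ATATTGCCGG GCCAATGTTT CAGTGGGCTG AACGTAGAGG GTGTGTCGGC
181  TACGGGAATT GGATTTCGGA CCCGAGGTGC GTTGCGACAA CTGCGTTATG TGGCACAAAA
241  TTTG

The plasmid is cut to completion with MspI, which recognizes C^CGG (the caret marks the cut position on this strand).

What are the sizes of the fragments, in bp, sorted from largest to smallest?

128, 80, 36 bp

MspI sites (CCGG) start at positions 21, 57, 137.
MspI cuts after the first base of each site, so after positions 21, 57, 137.
Circular molecule, 3 cuts → 3 fragments:
  22–57 → 36 bp
  58–137 → 80 bp
  138–244 then 1–21 → 107 + 21 = 128 bp
Sorted largest to smallest: 128, 80, 36 bp.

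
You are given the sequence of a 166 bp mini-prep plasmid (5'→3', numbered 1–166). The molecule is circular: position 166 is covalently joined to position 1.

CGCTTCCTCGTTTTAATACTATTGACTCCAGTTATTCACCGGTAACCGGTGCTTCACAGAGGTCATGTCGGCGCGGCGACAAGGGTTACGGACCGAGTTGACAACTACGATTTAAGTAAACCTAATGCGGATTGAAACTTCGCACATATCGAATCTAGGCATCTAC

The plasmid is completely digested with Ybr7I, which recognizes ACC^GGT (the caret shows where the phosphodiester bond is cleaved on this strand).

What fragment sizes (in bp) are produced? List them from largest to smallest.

159, 7 bp

Ybr7I sites (ACCGGT) start at positions 38, 45.
Ybr7I cuts after base 3 of each site, so after positions 40, 47.
Circular molecule, 2 cuts → 2 fragments:
  41–47 → 7 bp
  48–166 then 1–40 → 119 + 40 = 159 bp
Sorted largest to smallest: 159, 7 bp.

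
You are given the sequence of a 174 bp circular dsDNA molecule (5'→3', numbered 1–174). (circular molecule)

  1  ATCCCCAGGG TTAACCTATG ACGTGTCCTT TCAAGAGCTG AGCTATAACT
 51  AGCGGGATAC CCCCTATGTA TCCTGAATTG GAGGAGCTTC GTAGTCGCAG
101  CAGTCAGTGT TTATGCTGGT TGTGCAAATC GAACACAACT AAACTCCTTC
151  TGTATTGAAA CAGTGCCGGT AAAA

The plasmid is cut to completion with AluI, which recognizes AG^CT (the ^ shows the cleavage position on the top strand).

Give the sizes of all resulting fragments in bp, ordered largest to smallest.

125, 44, 5 bp

AluI sites (AGCT) start at positions 36, 41, 85.
AluI cuts after base 2 of each site, so after positions 37, 42, 86.
Circular molecule, 3 cuts → 3 fragments:
  38–42 → 5 bp
  43–86 → 44 bp
  87–174 then 1–37 → 88 + 37 = 125 bp
Sorted largest to smallest: 125, 44, 5 bp.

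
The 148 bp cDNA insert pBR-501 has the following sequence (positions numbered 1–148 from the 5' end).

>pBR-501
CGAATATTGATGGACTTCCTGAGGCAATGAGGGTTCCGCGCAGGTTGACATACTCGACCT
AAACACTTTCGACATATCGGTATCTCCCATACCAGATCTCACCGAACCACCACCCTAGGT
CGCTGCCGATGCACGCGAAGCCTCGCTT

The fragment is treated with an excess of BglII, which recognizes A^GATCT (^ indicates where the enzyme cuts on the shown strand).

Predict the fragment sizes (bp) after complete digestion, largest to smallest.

94, 54 bp

The BglII site (AGATCT) starts at position 94.
BglII cuts after the first base of each site, so after position 94.
Linear molecule, 1 cut → 2 fragments:
  1–94 → 94 bp
  95–148 → 54 bp
Sorted largest to smallest: 94, 54 bp.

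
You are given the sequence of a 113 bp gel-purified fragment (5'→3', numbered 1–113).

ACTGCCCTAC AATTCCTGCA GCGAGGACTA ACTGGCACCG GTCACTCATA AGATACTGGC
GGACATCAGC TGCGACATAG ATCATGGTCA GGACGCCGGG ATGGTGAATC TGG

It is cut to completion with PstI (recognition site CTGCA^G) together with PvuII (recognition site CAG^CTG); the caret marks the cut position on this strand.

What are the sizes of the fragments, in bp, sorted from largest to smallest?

49, 44, 20 bp

The PstI site (CTGCAG) starts at position 16.
PstI cuts after base 5 of each site (before the last base), so after position 20.
The PvuII site (CAGCTG) starts at position 67.
PvuII cuts after base 3 of each site, so after position 69.
Combined cut positions: 20, 69.
Linear molecule, 2 cuts → 3 fragments:
  1–20 → 20 bp
  21–69 → 49 bp
  70–113 → 44 bp
Sorted largest to smallest: 49, 44, 20 bp.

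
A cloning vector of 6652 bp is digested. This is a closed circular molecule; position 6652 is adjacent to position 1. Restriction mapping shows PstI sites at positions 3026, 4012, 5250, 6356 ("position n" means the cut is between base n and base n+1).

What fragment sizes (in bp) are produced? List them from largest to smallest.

Circular molecule, 4 cuts → 4 fragments:
  4012 − 3026 = 986 bp
  5250 − 4012 = 1238 bp
  6356 − 5250 = 1106 bp
  wrap: 6652 − 6356 + 3026 = 3322 bp
Sorted largest to smallest: 3322, 1238, 1106, 986 bp.

3322, 1238, 1106, 986 bp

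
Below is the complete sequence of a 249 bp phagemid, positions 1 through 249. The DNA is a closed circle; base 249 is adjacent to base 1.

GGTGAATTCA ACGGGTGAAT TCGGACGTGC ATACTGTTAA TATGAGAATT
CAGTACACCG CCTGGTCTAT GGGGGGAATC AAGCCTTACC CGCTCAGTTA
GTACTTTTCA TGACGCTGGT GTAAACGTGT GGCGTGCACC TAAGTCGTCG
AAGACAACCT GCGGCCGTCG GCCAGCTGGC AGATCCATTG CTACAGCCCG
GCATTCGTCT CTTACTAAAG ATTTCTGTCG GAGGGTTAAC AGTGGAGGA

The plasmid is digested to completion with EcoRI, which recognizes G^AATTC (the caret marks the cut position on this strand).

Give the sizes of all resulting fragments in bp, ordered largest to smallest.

207, 29, 13 bp

EcoRI sites (GAATTC) start at positions 4, 17, 46.
EcoRI cuts after the first base of each site, so after positions 4, 17, 46.
Circular molecule, 3 cuts → 3 fragments:
  5–17 → 13 bp
  18–46 → 29 bp
  47–249 then 1–4 → 203 + 4 = 207 bp
Sorted largest to smallest: 207, 29, 13 bp.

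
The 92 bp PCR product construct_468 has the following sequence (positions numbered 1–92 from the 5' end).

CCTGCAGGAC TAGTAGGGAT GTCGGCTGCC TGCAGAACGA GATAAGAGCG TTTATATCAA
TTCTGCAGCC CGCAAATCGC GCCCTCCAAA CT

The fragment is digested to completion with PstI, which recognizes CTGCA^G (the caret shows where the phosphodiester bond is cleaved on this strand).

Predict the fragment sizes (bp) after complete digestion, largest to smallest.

33, 28, 25, 6 bp

PstI sites (CTGCAG) start at positions 2, 30, 63.
PstI cuts after base 5 of each site (before the last base), so after positions 6, 34, 67.
Linear molecule, 3 cuts → 4 fragments:
  1–6 → 6 bp
  7–34 → 28 bp
  35–67 → 33 bp
  68–92 → 25 bp
Sorted largest to smallest: 33, 28, 25, 6 bp.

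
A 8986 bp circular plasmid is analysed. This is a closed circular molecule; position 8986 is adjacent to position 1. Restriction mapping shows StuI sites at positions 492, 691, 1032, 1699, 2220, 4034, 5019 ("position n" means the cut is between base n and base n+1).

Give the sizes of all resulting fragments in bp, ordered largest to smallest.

Circular molecule, 7 cuts → 7 fragments:
  691 − 492 = 199 bp
  1032 − 691 = 341 bp
  1699 − 1032 = 667 bp
  2220 − 1699 = 521 bp
  4034 − 2220 = 1814 bp
  5019 − 4034 = 985 bp
  wrap: 8986 − 5019 + 492 = 4459 bp
Sorted largest to smallest: 4459, 1814, 985, 667, 521, 341, 199 bp.

4459, 1814, 985, 667, 521, 341, 199 bp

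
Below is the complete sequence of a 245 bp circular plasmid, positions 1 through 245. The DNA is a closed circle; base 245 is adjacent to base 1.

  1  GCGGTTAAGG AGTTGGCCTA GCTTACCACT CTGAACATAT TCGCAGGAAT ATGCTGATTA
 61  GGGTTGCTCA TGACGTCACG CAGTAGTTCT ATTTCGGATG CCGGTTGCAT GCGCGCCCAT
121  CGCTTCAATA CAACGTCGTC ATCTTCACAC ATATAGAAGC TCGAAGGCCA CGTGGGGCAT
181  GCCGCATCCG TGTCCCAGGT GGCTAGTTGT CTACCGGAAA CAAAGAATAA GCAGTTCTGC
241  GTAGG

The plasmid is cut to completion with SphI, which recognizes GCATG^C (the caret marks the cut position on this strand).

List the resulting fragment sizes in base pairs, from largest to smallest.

SphI sites (GCATGC) start at positions 107, 177.
SphI cuts after base 5 of each site (before the last base), so after positions 111, 181.
Circular molecule, 2 cuts → 2 fragments:
  112–181 → 70 bp
  182–245 then 1–111 → 64 + 111 = 175 bp
Sorted largest to smallest: 175, 70 bp.

175, 70 bp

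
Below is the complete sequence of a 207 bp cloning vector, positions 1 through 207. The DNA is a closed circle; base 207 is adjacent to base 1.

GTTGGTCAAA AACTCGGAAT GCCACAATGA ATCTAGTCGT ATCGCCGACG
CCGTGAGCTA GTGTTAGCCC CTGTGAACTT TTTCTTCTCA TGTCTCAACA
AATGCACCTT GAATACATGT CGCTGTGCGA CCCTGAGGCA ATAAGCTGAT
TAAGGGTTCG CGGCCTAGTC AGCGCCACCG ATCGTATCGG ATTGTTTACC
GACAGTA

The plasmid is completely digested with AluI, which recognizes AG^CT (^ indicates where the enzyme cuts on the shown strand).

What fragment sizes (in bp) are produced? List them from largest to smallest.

AluI sites (AGCT) start at positions 56, 144.
AluI cuts after base 2 of each site, so after positions 57, 145.
Circular molecule, 2 cuts → 2 fragments:
  58–145 → 88 bp
  146–207 then 1–57 → 62 + 57 = 119 bp
Sorted largest to smallest: 119, 88 bp.

119, 88 bp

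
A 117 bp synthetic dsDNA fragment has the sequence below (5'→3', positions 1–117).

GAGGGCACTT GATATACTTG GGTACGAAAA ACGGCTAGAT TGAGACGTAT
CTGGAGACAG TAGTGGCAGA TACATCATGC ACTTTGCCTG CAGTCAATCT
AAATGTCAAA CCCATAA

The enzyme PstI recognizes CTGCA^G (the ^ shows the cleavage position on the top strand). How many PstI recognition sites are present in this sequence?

1

CTGCAG occurs starting at position 88.
PstI cuts at 1 site.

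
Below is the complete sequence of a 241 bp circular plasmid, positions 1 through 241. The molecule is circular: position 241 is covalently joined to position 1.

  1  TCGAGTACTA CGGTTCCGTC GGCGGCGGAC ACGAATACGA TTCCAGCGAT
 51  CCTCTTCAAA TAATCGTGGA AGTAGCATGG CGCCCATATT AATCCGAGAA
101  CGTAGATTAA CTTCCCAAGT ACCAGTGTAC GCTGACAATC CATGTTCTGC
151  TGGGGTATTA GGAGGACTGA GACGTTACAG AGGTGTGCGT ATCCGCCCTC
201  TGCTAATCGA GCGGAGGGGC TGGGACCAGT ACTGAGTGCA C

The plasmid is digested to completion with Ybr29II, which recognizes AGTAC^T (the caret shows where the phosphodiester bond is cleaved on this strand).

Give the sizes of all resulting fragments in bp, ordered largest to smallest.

Ybr29II sites (AGTACT) start at positions 4, 228.
Ybr29II cuts after base 5 of each site (before the last base), so after positions 8, 232.
Circular molecule, 2 cuts → 2 fragments:
  9–232 → 224 bp
  233–241 then 1–8 → 9 + 8 = 17 bp
Sorted largest to smallest: 224, 17 bp.

224, 17 bp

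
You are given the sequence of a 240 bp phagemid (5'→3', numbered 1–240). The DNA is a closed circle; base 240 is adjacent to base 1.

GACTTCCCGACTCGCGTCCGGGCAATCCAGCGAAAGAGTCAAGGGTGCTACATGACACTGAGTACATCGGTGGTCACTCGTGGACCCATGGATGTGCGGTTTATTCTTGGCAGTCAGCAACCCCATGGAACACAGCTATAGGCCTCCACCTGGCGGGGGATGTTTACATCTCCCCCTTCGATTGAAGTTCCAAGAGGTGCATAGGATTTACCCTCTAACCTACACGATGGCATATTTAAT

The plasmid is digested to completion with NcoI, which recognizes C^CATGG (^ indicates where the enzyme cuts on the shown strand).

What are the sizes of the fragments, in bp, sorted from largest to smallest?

203, 37 bp

NcoI sites (CCATGG) start at positions 86, 123.
NcoI cuts after the first base of each site, so after positions 86, 123.
Circular molecule, 2 cuts → 2 fragments:
  87–123 → 37 bp
  124–240 then 1–86 → 117 + 86 = 203 bp
Sorted largest to smallest: 203, 37 bp.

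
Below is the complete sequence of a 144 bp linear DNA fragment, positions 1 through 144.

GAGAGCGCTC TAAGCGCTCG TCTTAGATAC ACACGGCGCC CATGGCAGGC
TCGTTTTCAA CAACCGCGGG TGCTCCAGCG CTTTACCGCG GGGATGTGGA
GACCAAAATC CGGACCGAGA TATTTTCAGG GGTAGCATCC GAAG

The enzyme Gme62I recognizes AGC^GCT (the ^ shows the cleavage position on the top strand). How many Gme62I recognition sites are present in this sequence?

AGCGCT occurs starting at positions 4, 13, 77.
Gme62I cuts at 3 sites.

3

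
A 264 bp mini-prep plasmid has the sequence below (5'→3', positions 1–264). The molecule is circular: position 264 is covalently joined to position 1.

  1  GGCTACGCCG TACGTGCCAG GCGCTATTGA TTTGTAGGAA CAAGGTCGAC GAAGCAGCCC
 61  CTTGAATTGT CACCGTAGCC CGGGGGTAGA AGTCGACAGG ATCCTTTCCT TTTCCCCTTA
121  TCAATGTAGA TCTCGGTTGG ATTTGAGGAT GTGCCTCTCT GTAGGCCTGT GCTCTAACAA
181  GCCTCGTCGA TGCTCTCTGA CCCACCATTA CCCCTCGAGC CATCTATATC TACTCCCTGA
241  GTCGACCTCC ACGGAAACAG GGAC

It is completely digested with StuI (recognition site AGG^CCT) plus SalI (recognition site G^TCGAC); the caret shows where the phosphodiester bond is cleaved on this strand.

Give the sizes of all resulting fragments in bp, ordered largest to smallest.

The StuI site (AGGCCT) starts at position 163.
StuI cuts after base 3 of each site, so after position 165.
SalI sites (GTCGAC) start at positions 45, 92, 241.
SalI cuts after the first base of each site, so after positions 45, 92, 241.
Combined cut positions: 45, 92, 165, 241.
Circular molecule, 4 cuts → 4 fragments:
  46–92 → 47 bp
  93–165 → 73 bp
  166–241 → 76 bp
  242–264 then 1–45 → 23 + 45 = 68 bp
Sorted largest to smallest: 76, 73, 68, 47 bp.

76, 73, 68, 47 bp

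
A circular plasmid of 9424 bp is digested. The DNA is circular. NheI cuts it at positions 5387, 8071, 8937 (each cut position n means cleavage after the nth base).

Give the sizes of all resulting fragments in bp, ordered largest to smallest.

5874, 2684, 866 bp

Circular molecule, 3 cuts → 3 fragments:
  8071 − 5387 = 2684 bp
  8937 − 8071 = 866 bp
  wrap: 9424 − 8937 + 5387 = 5874 bp
Sorted largest to smallest: 5874, 2684, 866 bp.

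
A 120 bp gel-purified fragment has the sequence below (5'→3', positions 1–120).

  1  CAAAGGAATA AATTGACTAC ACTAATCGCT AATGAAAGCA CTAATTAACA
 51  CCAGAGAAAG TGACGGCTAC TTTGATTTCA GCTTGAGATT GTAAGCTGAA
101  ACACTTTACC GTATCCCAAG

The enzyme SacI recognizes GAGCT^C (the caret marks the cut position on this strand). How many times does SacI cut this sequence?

0

No occurrence of GAGCTC is present in the sequence.
SacI does not cut: 0 sites.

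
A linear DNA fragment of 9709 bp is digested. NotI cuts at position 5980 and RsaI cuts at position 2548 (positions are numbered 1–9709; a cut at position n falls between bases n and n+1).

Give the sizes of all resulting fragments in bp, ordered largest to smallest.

Combined cut positions (sorted): 2548, 5980.
Linear molecule, 2 cuts → 3 fragments:
  2548 − 0 = 2548 bp
  5980 − 2548 = 3432 bp
  9709 − 5980 = 3729 bp
Sorted largest to smallest: 3729, 3432, 2548 bp.

3729, 3432, 2548 bp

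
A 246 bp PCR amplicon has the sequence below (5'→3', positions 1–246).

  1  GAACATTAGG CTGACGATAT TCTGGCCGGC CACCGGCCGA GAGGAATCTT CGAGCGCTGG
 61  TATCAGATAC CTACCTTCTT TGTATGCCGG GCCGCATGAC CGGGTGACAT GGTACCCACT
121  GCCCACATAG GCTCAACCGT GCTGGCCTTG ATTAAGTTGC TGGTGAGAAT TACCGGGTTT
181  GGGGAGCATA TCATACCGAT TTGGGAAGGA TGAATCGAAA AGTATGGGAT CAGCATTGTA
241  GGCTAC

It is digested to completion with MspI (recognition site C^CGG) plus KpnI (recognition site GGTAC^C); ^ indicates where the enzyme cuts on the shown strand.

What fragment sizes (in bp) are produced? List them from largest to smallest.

73, 58, 54, 26, 15, 13, 7 bp

MspI sites (CCGG) start at positions 26, 33, 87, 100, 173.
MspI cuts after the first base of each site, so after positions 26, 33, 87, 100, 173.
The KpnI site (GGTACC) starts at position 111.
KpnI cuts after base 5 of each site (before the last base), so after position 115.
Combined cut positions: 26, 33, 87, 100, 115, 173.
Linear molecule, 6 cuts → 7 fragments:
  1–26 → 26 bp
  27–33 → 7 bp
  34–87 → 54 bp
  88–100 → 13 bp
  101–115 → 15 bp
  116–173 → 58 bp
  174–246 → 73 bp
Sorted largest to smallest: 73, 58, 54, 26, 15, 13, 7 bp.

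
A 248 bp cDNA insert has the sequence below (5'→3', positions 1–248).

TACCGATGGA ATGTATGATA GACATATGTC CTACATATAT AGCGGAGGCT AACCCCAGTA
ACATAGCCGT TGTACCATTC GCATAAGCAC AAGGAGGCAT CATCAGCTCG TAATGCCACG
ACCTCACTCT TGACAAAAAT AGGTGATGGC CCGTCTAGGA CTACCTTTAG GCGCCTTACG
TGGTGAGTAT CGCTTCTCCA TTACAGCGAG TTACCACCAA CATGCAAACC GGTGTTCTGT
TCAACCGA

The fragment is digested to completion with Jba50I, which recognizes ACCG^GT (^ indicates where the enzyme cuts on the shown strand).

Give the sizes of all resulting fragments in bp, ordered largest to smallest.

The Jba50I site (ACCGGT) starts at position 228.
Jba50I cuts after base 4 of each site, so after position 231.
Linear molecule, 1 cut → 2 fragments:
  1–231 → 231 bp
  232–248 → 17 bp
Sorted largest to smallest: 231, 17 bp.

231, 17 bp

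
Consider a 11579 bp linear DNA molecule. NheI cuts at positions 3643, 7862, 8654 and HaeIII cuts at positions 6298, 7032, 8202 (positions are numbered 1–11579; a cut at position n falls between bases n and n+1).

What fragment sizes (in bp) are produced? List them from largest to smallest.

Combined cut positions (sorted): 3643, 6298, 7032, 7862, 8202, 8654.
Linear molecule, 6 cuts → 7 fragments:
  3643 − 0 = 3643 bp
  6298 − 3643 = 2655 bp
  7032 − 6298 = 734 bp
  7862 − 7032 = 830 bp
  8202 − 7862 = 340 bp
  8654 − 8202 = 452 bp
  11579 − 8654 = 2925 bp
Sorted largest to smallest: 3643, 2925, 2655, 830, 734, 452, 340 bp.

3643, 2925, 2655, 830, 734, 452, 340 bp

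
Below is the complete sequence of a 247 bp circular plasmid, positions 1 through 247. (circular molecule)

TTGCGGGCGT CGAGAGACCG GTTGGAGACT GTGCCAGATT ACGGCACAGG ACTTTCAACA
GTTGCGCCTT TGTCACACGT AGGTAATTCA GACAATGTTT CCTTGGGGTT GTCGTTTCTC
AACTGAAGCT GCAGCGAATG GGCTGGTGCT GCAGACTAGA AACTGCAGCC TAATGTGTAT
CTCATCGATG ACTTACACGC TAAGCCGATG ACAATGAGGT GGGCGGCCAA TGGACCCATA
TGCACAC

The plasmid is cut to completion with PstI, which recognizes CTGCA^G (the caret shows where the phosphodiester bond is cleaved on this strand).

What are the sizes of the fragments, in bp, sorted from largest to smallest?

213, 20, 14 bp

PstI sites (CTGCAG) start at positions 129, 149, 163.
PstI cuts after base 5 of each site (before the last base), so after positions 133, 153, 167.
Circular molecule, 3 cuts → 3 fragments:
  134–153 → 20 bp
  154–167 → 14 bp
  168–247 then 1–133 → 80 + 133 = 213 bp
Sorted largest to smallest: 213, 20, 14 bp.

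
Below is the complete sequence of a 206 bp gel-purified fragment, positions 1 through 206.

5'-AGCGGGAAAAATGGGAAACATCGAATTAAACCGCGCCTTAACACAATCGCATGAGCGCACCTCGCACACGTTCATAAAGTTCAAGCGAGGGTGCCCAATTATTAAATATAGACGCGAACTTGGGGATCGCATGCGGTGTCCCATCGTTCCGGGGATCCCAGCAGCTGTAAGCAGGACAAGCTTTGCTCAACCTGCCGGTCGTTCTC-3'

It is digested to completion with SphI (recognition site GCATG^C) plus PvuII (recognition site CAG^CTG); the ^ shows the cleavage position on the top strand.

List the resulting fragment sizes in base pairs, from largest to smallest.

The SphI site (GCATGC) starts at position 129.
SphI cuts after base 5 of each site (before the last base), so after position 133.
The PvuII site (CAGCTG) starts at position 162.
PvuII cuts after base 3 of each site, so after position 164.
Combined cut positions: 133, 164.
Linear molecule, 2 cuts → 3 fragments:
  1–133 → 133 bp
  134–164 → 31 bp
  165–206 → 42 bp
Sorted largest to smallest: 133, 42, 31 bp.

133, 42, 31 bp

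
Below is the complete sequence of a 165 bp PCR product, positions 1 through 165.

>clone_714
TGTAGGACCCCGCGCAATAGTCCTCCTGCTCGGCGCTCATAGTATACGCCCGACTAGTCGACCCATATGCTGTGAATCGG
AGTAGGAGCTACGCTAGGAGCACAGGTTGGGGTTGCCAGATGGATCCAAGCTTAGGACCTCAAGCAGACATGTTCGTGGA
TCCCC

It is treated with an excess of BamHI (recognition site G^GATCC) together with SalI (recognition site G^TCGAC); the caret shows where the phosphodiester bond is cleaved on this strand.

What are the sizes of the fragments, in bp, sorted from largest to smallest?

65, 57, 36, 7 bp

BamHI sites (GGATCC) start at positions 122, 158.
BamHI cuts after the first base of each site, so after positions 122, 158.
The SalI site (GTCGAC) starts at position 57.
SalI cuts after the first base of each site, so after position 57.
Combined cut positions: 57, 122, 158.
Linear molecule, 3 cuts → 4 fragments:
  1–57 → 57 bp
  58–122 → 65 bp
  123–158 → 36 bp
  159–165 → 7 bp
Sorted largest to smallest: 65, 57, 36, 7 bp.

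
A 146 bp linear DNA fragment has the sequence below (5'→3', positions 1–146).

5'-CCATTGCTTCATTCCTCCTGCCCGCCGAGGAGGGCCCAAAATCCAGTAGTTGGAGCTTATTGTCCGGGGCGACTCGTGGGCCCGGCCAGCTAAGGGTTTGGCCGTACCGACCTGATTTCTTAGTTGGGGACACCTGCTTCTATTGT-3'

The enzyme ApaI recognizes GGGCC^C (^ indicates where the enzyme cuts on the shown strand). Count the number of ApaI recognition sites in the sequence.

2

GGGCCC occurs starting at positions 32, 78.
ApaI cuts at 2 sites.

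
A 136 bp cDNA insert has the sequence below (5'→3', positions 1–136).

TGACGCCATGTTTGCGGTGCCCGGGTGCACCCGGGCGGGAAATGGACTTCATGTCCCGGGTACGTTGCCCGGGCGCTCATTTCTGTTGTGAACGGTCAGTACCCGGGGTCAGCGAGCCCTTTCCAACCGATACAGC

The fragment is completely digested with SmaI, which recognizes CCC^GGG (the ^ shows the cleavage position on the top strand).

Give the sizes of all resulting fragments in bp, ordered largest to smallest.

34, 32, 25, 22, 13, 10 bp

SmaI sites (CCCGGG) start at positions 20, 30, 55, 68, 102.
SmaI cuts after base 3 of each site, so after positions 22, 32, 57, 70, 104.
Linear molecule, 5 cuts → 6 fragments:
  1–22 → 22 bp
  23–32 → 10 bp
  33–57 → 25 bp
  58–70 → 13 bp
  71–104 → 34 bp
  105–136 → 32 bp
Sorted largest to smallest: 34, 32, 25, 22, 13, 10 bp.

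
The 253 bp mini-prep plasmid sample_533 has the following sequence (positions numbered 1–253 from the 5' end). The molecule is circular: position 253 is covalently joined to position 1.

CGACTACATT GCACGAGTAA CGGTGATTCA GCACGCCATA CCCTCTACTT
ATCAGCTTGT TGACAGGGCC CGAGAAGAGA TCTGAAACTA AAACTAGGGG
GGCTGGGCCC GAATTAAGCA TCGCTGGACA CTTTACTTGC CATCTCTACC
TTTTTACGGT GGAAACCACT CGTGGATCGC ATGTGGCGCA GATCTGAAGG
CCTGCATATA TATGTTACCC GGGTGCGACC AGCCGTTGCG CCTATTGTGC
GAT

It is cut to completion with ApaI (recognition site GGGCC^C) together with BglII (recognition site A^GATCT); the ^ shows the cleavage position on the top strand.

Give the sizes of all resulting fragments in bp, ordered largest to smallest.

ApaI sites (GGGCCC) start at positions 66, 105.
ApaI cuts after base 5 of each site (before the last base), so after positions 70, 109.
BglII sites (AGATCT) start at positions 78, 190.
BglII cuts after the first base of each site, so after positions 78, 190.
Combined cut positions: 70, 78, 109, 190.
Circular molecule, 4 cuts → 4 fragments:
  71–78 → 8 bp
  79–109 → 31 bp
  110–190 → 81 bp
  191–253 then 1–70 → 63 + 70 = 133 bp
Sorted largest to smallest: 133, 81, 31, 8 bp.

133, 81, 31, 8 bp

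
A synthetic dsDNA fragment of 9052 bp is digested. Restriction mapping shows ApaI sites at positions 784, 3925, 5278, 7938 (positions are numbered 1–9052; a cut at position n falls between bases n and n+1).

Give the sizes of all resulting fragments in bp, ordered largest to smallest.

Linear molecule, 4 cuts → 5 fragments:
  784 − 0 = 784 bp
  3925 − 784 = 3141 bp
  5278 − 3925 = 1353 bp
  7938 − 5278 = 2660 bp
  9052 − 7938 = 1114 bp
Sorted largest to smallest: 3141, 2660, 1353, 1114, 784 bp.

3141, 2660, 1353, 1114, 784 bp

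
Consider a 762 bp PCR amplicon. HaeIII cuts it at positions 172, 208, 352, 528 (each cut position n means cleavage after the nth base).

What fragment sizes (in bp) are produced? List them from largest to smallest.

234, 176, 172, 144, 36 bp

Linear molecule, 4 cuts → 5 fragments:
  172 − 0 = 172 bp
  208 − 172 = 36 bp
  352 − 208 = 144 bp
  528 − 352 = 176 bp
  762 − 528 = 234 bp
Sorted largest to smallest: 234, 176, 172, 144, 36 bp.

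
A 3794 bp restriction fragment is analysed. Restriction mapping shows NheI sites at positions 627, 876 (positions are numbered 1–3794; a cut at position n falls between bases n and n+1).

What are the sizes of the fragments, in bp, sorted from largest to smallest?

Linear molecule, 2 cuts → 3 fragments:
  627 − 0 = 627 bp
  876 − 627 = 249 bp
  3794 − 876 = 2918 bp
Sorted largest to smallest: 2918, 627, 249 bp.

2918, 627, 249 bp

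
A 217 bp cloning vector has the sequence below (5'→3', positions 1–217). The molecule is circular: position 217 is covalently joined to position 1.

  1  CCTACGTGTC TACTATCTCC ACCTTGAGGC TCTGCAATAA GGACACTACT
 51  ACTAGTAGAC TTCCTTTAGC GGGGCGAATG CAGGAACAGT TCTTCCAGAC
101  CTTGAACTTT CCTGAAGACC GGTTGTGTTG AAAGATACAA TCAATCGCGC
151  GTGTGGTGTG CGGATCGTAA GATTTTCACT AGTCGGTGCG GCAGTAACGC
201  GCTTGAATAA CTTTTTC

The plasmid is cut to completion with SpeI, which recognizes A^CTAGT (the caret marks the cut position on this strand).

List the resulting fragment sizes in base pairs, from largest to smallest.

127, 90 bp

SpeI sites (ACTAGT) start at positions 51, 178.
SpeI cuts after the first base of each site, so after positions 51, 178.
Circular molecule, 2 cuts → 2 fragments:
  52–178 → 127 bp
  179–217 then 1–51 → 39 + 51 = 90 bp
Sorted largest to smallest: 127, 90 bp.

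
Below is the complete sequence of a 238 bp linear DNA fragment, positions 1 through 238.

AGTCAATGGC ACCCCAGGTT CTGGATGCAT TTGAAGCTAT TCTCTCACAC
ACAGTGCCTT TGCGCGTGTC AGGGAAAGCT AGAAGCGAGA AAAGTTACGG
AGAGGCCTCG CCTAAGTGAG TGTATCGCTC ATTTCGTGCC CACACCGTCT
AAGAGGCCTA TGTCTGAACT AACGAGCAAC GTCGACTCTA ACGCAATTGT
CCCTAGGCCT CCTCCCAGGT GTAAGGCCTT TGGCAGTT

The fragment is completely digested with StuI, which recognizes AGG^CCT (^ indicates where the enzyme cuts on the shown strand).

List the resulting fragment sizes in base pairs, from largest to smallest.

StuI sites (AGGCCT) start at positions 103, 154, 205, 224.
StuI cuts after base 3 of each site, so after positions 105, 156, 207, 226.
Linear molecule, 4 cuts → 5 fragments:
  1–105 → 105 bp
  106–156 → 51 bp
  157–207 → 51 bp
  208–226 → 19 bp
  227–238 → 12 bp
Sorted largest to smallest: 105, 51, 51, 19, 12 bp.

105, 51, 51, 19, 12 bp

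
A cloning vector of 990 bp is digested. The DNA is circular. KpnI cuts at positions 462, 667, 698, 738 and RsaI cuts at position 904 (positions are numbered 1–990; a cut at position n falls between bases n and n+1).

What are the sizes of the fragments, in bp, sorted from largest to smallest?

548, 205, 166, 40, 31 bp

Combined cut positions (sorted): 462, 667, 698, 738, 904.
Circular molecule, 5 cuts → 5 fragments:
  667 − 462 = 205 bp
  698 − 667 = 31 bp
  738 − 698 = 40 bp
  904 − 738 = 166 bp
  wrap: 990 − 904 + 462 = 548 bp
Sorted largest to smallest: 548, 205, 166, 40, 31 bp.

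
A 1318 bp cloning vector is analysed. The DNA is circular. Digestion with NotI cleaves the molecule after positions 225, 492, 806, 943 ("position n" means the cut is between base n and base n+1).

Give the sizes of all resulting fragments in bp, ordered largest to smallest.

600, 314, 267, 137 bp

Circular molecule, 4 cuts → 4 fragments:
  492 − 225 = 267 bp
  806 − 492 = 314 bp
  943 − 806 = 137 bp
  wrap: 1318 − 943 + 225 = 600 bp
Sorted largest to smallest: 600, 314, 267, 137 bp.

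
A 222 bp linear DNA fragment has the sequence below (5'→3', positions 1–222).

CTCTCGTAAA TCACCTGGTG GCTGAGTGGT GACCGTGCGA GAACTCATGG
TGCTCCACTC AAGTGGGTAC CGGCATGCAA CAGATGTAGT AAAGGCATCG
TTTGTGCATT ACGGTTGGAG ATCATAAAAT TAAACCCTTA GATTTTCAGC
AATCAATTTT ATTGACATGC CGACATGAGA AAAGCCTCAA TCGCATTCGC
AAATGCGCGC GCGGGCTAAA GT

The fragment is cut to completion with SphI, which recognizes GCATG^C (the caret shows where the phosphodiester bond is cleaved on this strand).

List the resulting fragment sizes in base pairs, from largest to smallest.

145, 77 bp

The SphI site (GCATGC) starts at position 73.
SphI cuts after base 5 of each site (before the last base), so after position 77.
Linear molecule, 1 cut → 2 fragments:
  1–77 → 77 bp
  78–222 → 145 bp
Sorted largest to smallest: 145, 77 bp.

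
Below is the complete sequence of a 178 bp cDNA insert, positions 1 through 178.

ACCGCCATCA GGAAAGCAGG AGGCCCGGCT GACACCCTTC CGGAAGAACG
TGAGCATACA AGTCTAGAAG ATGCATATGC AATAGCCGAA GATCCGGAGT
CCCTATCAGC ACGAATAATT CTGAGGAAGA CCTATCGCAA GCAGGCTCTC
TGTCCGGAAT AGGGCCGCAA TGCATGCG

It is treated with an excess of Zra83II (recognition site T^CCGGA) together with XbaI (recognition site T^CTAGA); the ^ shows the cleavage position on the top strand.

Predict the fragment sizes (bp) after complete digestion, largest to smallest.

Zra83II sites (TCCGGA) start at positions 39, 93, 153.
Zra83II cuts after the first base of each site, so after positions 39, 93, 153.
The XbaI site (TCTAGA) starts at position 63.
XbaI cuts after the first base of each site, so after position 63.
Combined cut positions: 39, 63, 93, 153.
Linear molecule, 4 cuts → 5 fragments:
  1–39 → 39 bp
  40–63 → 24 bp
  64–93 → 30 bp
  94–153 → 60 bp
  154–178 → 25 bp
Sorted largest to smallest: 60, 39, 30, 25, 24 bp.

60, 39, 30, 25, 24 bp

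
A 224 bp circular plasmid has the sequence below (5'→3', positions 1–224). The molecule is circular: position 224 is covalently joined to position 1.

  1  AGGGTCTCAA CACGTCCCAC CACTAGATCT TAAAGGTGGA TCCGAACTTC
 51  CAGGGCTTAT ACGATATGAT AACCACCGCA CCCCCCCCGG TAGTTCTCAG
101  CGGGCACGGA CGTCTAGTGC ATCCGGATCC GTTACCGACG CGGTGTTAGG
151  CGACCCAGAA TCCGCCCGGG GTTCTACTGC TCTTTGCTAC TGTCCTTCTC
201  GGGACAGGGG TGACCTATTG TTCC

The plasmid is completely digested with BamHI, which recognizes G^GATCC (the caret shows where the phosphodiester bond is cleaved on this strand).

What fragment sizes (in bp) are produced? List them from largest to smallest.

BamHI sites (GGATCC) start at positions 38, 125.
BamHI cuts after the first base of each site, so after positions 38, 125.
Circular molecule, 2 cuts → 2 fragments:
  39–125 → 87 bp
  126–224 then 1–38 → 99 + 38 = 137 bp
Sorted largest to smallest: 137, 87 bp.

137, 87 bp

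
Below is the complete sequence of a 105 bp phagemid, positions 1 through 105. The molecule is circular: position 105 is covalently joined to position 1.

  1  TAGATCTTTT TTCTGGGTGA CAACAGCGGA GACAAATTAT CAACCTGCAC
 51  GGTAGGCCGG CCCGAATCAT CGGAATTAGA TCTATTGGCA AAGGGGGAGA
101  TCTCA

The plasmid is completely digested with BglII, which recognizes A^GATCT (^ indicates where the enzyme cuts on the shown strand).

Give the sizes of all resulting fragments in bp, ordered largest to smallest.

76, 20, 9 bp

BglII sites (AGATCT) start at positions 2, 78, 98.
BglII cuts after the first base of each site, so after positions 2, 78, 98.
Circular molecule, 3 cuts → 3 fragments:
  3–78 → 76 bp
  79–98 → 20 bp
  99–105 then 1–2 → 7 + 2 = 9 bp
Sorted largest to smallest: 76, 20, 9 bp.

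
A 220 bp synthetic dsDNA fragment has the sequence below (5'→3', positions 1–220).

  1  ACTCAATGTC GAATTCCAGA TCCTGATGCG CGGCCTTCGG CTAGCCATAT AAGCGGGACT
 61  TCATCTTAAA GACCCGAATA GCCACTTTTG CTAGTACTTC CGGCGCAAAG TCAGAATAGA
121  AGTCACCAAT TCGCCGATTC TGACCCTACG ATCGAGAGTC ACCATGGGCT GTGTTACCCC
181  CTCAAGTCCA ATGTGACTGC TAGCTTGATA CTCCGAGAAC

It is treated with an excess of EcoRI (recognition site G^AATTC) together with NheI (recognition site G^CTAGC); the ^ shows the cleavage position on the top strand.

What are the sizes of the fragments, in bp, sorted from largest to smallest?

159, 29, 21, 11 bp

The EcoRI site (GAATTC) starts at position 11.
EcoRI cuts after the first base of each site, so after position 11.
NheI sites (GCTAGC) start at positions 40, 199.
NheI cuts after the first base of each site, so after positions 40, 199.
Combined cut positions: 11, 40, 199.
Linear molecule, 3 cuts → 4 fragments:
  1–11 → 11 bp
  12–40 → 29 bp
  41–199 → 159 bp
  200–220 → 21 bp
Sorted largest to smallest: 159, 29, 21, 11 bp.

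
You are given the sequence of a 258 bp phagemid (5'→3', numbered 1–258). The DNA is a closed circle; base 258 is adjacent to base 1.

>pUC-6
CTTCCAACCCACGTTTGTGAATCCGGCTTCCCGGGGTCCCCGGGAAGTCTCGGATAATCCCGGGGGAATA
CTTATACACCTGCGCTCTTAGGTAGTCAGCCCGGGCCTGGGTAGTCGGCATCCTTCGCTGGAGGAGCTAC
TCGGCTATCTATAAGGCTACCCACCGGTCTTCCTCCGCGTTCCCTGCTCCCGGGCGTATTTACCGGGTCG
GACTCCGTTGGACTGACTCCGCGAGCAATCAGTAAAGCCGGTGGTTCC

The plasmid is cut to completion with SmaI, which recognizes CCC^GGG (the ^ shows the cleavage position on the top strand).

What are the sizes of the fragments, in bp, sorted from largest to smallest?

99, 89, 41, 20, 9 bp

SmaI sites (CCCGGG) start at positions 30, 39, 59, 100, 189.
SmaI cuts after base 3 of each site, so after positions 32, 41, 61, 102, 191.
Circular molecule, 5 cuts → 5 fragments:
  33–41 → 9 bp
  42–61 → 20 bp
  62–102 → 41 bp
  103–191 → 89 bp
  192–258 then 1–32 → 67 + 32 = 99 bp
Sorted largest to smallest: 99, 89, 41, 20, 9 bp.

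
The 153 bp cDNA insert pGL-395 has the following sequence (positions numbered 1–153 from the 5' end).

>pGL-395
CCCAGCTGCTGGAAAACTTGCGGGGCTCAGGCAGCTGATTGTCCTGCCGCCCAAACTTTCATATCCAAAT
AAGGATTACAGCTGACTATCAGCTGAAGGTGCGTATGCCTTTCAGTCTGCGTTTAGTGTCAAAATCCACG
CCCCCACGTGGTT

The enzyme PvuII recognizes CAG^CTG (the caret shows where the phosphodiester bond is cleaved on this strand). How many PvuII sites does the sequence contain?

CAGCTG occurs starting at positions 3, 32, 79, 90.
PvuII cuts at 4 sites.

4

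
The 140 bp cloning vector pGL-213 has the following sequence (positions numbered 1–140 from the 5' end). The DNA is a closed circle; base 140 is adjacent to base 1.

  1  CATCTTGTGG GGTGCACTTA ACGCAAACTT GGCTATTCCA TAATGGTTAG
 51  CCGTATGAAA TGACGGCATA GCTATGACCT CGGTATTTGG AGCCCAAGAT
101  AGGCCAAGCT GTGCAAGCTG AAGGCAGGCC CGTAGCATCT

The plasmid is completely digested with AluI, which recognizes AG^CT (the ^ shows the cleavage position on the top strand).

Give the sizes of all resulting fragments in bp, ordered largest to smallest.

AluI sites (AGCT) start at positions 70, 107, 116.
AluI cuts after base 2 of each site, so after positions 71, 108, 117.
Circular molecule, 3 cuts → 3 fragments:
  72–108 → 37 bp
  109–117 → 9 bp
  118–140 then 1–71 → 23 + 71 = 94 bp
Sorted largest to smallest: 94, 37, 9 bp.

94, 37, 9 bp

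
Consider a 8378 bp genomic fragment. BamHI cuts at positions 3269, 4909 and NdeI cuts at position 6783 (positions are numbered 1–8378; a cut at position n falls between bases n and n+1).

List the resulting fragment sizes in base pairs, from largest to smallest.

3269, 1874, 1640, 1595 bp

Combined cut positions (sorted): 3269, 4909, 6783.
Linear molecule, 3 cuts → 4 fragments:
  3269 − 0 = 3269 bp
  4909 − 3269 = 1640 bp
  6783 − 4909 = 1874 bp
  8378 − 6783 = 1595 bp
Sorted largest to smallest: 3269, 1874, 1640, 1595 bp.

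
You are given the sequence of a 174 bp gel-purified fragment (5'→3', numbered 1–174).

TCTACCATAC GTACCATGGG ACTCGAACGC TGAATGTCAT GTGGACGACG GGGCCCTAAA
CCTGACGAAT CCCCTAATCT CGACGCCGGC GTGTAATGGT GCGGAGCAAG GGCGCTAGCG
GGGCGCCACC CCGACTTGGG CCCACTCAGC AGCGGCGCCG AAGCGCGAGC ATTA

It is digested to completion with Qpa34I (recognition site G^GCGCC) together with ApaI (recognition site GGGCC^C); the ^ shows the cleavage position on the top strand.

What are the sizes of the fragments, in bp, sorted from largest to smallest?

Qpa34I sites (GGCGCC) start at positions 122, 154.
Qpa34I cuts after the first base of each site, so after positions 122, 154.
ApaI sites (GGGCCC) start at positions 51, 138.
ApaI cuts after base 5 of each site (before the last base), so after positions 55, 142.
Combined cut positions: 55, 122, 142, 154.
Linear molecule, 4 cuts → 5 fragments:
  1–55 → 55 bp
  56–122 → 67 bp
  123–142 → 20 bp
  143–154 → 12 bp
  155–174 → 20 bp
Sorted largest to smallest: 67, 55, 20, 20, 12 bp.

67, 55, 20, 20, 12 bp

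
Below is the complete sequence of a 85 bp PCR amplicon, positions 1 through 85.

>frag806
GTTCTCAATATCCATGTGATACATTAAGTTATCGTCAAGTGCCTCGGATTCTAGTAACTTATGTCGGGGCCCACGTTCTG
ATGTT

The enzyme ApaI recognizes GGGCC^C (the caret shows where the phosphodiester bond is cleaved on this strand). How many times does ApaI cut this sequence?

GGGCCC occurs starting at position 67.
ApaI cuts at 1 site.

1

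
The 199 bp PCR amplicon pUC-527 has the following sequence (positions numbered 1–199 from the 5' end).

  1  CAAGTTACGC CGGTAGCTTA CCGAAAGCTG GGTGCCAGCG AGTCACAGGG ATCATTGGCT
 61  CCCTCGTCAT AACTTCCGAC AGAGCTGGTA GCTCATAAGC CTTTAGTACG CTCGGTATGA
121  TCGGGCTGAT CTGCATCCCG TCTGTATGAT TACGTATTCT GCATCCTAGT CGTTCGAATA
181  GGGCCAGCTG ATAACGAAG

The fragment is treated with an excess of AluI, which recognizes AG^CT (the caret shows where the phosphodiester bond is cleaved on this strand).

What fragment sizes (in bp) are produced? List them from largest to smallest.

96, 57, 16, 12, 11, 7 bp

AluI sites (AGCT) start at positions 15, 26, 83, 90, 186.
AluI cuts after base 2 of each site, so after positions 16, 27, 84, 91, 187.
Linear molecule, 5 cuts → 6 fragments:
  1–16 → 16 bp
  17–27 → 11 bp
  28–84 → 57 bp
  85–91 → 7 bp
  92–187 → 96 bp
  188–199 → 12 bp
Sorted largest to smallest: 96, 57, 16, 12, 11, 7 bp.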